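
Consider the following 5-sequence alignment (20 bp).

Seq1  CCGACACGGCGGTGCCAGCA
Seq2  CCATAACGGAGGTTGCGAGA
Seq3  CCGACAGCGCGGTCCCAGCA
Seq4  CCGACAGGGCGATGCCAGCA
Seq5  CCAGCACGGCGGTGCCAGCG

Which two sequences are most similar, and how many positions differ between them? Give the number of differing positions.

2

Pairwise Hamming distances:
  Seq1 vs Seq2: 9
  Seq1 vs Seq3: 3
  Seq1 vs Seq4: 2
  Seq1 vs Seq5: 3
  Seq2 vs Seq3: 11
  Seq2 vs Seq4: 11
  Seq2 vs Seq5: 9
  Seq3 vs Seq4: 3
  Seq3 vs Seq5: 6
  Seq4 vs Seq5: 5
The smallest is 2, between Seq1 and Seq4.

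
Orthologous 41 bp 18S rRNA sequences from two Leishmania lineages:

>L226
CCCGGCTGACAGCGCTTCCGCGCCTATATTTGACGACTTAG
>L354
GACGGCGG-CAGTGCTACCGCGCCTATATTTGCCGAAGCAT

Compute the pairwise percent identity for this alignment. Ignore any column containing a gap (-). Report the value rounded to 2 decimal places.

Excluding the 1 gap column leaves 40 comparable sites.
The sequences differ at positions 1 (C/G), 2 (C/A), 7 (T/G), 13 (C/T), 17 (T/A), 33 (A/C), 37 (C/A), 38 (T/G), 39 (T/C), 41 (G/T).
30 of the 40 comparable sites match, so the percent identity is 30/40 × 100 = 75.00%.

75.00%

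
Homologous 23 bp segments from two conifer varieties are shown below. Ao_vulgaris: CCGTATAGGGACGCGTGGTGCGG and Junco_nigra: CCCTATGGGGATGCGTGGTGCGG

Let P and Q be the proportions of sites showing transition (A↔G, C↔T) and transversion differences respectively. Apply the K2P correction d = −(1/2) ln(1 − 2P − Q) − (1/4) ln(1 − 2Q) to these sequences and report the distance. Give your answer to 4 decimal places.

0.1453

Differing sites — 3:G/C (Tv); 7:A/G (Ti); 12:C/T (Ti).
Of the 3 differences, 2 transitions and 1 transversion over 23 sites: P = 2/23 = 0.086957, Q = 1/23 = 0.043478.
d = −0.5·ln(0.782608) − 0.25·ln(0.913044) = −0.5·(-0.245123) − 0.25·(-0.090971) = 0.1453.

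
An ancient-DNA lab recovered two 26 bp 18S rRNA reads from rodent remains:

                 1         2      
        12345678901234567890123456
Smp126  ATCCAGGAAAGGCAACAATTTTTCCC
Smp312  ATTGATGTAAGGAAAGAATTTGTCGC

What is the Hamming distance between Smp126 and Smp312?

8

Differing sites — 3:C/T; 4:C/G; 6:G/T; 8:A/T; 13:C/A; 16:C/G; 22:T/G; 25:C/G.
That gives 8 mismatches out of 26 aligned sites, so the Hamming distance is 8.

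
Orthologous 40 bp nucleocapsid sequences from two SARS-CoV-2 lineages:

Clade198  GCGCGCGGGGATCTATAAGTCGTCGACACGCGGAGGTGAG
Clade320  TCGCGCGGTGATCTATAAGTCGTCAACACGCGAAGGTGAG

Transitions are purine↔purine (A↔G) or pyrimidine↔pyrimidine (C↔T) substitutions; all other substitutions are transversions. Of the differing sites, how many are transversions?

Mismatches occur at site 1 (G→T, transversion), site 9 (G→T, transversion), site 25 (G→A, transition), site 33 (G→A, transition).
Of the 4 differences, 2 transitions and 2 transversions, so the answer is 2.

2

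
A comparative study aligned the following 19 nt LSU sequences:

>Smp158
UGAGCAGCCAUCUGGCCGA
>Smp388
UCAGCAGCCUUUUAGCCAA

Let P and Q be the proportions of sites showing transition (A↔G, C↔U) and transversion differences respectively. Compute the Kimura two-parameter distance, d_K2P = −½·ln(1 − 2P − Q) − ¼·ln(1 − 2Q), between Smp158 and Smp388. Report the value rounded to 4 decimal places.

The sequences differ at positions 2 (G/C, transversion), 10 (A/U, transversion), 12 (C/U, transition), 14 (G/A, transition), 18 (G/A, transition).
Of the 5 differences, 3 transitions and 2 transversions over 19 sites: P = 3/19 = 0.157895, Q = 2/19 = 0.105263.
d = −0.5·ln(0.578947) − 0.25·ln(0.789474) = −0.5·(-0.546544) − 0.25·(-0.236388) = 0.3324.

0.3324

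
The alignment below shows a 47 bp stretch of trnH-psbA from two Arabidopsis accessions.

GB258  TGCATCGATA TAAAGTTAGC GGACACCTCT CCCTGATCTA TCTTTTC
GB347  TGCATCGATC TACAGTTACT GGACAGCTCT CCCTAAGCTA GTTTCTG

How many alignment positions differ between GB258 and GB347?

11

Mismatches occur at site 10 (A↔C), site 13 (A↔C), site 19 (G↔C), site 20 (C↔T), site 26 (C↔G), site 35 (G↔A), site 37 (T↔G), site 41 (T↔G), site 42 (C↔T), site 45 (T↔C), site 47 (C↔G).
That gives 11 mismatches out of 47 aligned sites, so the Hamming distance is 11.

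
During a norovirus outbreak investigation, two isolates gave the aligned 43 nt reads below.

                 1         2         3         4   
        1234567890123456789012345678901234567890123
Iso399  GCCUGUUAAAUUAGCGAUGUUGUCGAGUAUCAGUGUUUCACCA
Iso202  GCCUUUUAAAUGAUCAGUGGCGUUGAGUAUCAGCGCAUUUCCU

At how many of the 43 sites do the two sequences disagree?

Mismatches occur at site 5 (G/U), site 12 (U/G), site 14 (G/U), site 16 (G/A), site 17 (A/G), site 20 (U/G), site 21 (U/C), site 24 (C/U), site 34 (U/C), site 36 (U/C), site 37 (U/A), site 39 (C/U), site 40 (A/U), site 43 (A/U).
That gives 14 mismatches out of 43 aligned sites, so the Hamming distance is 14.

14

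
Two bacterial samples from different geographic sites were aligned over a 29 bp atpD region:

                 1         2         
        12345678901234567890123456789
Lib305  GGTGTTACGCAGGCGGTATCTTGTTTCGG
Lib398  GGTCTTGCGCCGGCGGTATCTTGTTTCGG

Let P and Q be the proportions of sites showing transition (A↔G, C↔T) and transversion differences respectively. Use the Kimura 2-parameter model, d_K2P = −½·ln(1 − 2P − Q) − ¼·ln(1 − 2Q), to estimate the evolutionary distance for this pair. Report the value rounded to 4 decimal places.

0.1113

Mismatches occur at site 4 (G↔C, transversion), site 7 (A↔G, transition), site 11 (A↔C, transversion).
Of the 3 differences, 1 transition and 2 transversions over 29 sites: P = 1/29 = 0.034483, Q = 2/29 = 0.068966.
d = −0.5·ln(0.862068) − 0.25·ln(0.862068) = −0.5·(-0.148421) − 0.25·(-0.148421) = 0.1113.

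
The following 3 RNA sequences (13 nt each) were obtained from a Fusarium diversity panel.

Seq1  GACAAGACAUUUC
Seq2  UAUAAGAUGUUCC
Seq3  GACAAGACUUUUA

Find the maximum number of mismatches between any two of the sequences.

Pairwise Hamming distances:
  Seq1 vs Seq2: 5
  Seq1 vs Seq3: 2
  Seq2 vs Seq3: 6
The largest is 6, between Seq2 and Seq3.

6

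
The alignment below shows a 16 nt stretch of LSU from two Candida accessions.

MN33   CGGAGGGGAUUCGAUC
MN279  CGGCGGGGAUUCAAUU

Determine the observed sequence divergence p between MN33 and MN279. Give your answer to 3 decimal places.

Differing sites — 4:A/C; 13:G/A; 16:C/U.
There are 3 differences over 16 sites, so p = 3/16 = 0.188.

0.188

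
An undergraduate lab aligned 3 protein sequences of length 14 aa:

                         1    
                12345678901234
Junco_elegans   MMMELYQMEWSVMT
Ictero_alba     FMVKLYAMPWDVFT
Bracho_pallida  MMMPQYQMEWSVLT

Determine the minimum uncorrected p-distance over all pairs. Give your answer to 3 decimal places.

Pairwise Hamming distances:
  Junco_elegans vs Ictero_alba: 7
  Junco_elegans vs Bracho_pallida: 3
  Ictero_alba vs Bracho_pallida: 8
The smallest is 3 mismatches, between Junco_elegans and Bracho_pallida; p = 3/14 = 0.214.

0.214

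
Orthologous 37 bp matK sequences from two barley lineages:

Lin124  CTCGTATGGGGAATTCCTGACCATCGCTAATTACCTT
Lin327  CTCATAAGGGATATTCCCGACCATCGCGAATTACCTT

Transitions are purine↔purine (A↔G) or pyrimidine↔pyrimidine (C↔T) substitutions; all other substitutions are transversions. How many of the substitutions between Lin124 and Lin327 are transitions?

Differing sites — 4:G/A (Ti); 7:T/A (Tv); 11:G/A (Ti); 12:A/T (Tv); 18:T/C (Ti); 28:T/G (Tv).
Of the 6 differences, 3 transitions and 3 transversions, so the answer is 3.

3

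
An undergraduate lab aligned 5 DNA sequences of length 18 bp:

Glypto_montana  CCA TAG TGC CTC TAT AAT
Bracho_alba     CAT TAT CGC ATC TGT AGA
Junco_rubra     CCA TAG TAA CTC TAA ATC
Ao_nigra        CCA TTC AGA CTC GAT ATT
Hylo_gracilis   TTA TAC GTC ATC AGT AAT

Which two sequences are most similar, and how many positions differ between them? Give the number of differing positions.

5

Pairwise Hamming distances:
  Glypto_montana vs Bracho_alba: 8
  Glypto_montana vs Junco_rubra: 5
  Glypto_montana vs Ao_nigra: 6
  Glypto_montana vs Hylo_gracilis: 8
  Bracho_alba vs Junco_rubra: 11
  Bracho_alba vs Ao_nigra: 11
  Bracho_alba vs Hylo_gracilis: 9
  Junco_rubra vs Ao_nigra: 7
  Junco_rubra vs Hylo_gracilis: 12
  Ao_nigra vs Hylo_gracilis: 10
The smallest is 5, between Glypto_montana and Junco_rubra.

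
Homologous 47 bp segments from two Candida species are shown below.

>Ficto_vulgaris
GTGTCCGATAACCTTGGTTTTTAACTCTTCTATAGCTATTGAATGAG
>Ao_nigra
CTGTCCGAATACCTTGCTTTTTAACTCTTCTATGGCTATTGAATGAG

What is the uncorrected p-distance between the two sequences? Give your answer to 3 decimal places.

0.106

The sequences differ at positions 1 (G/C), 9 (T/A), 10 (A/T), 17 (G/C), 34 (A/G).
There are 5 differences over 47 sites, so p = 5/47 = 0.106.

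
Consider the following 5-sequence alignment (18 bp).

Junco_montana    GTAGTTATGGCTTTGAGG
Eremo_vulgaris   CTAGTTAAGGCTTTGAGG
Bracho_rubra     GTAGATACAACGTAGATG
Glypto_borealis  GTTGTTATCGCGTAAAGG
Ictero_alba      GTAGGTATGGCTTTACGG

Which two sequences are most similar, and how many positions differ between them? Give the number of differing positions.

2

Pairwise Hamming distances:
  Junco_montana vs Eremo_vulgaris: 2
  Junco_montana vs Bracho_rubra: 7
  Junco_montana vs Glypto_borealis: 5
  Junco_montana vs Ictero_alba: 3
  Eremo_vulgaris vs Bracho_rubra: 8
  Eremo_vulgaris vs Glypto_borealis: 7
  Eremo_vulgaris vs Ictero_alba: 5
  Bracho_rubra vs Glypto_borealis: 7
  Bracho_rubra vs Ictero_alba: 9
  Glypto_borealis vs Ictero_alba: 6
The smallest is 2, between Junco_montana and Eremo_vulgaris.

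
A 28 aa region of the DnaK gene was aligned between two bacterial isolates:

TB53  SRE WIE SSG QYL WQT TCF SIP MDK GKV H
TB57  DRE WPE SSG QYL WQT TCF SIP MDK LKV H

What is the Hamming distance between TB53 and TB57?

3

Differing sites — 1:S/D; 5:I/P; 25:G/L.
That gives 3 mismatches out of 28 aligned sites, so the Hamming distance is 3.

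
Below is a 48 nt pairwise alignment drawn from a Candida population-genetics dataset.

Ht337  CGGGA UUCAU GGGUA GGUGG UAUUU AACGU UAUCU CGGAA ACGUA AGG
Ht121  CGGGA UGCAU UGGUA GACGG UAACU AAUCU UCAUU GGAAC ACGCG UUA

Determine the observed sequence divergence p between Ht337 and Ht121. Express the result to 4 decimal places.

0.3958

Mismatches occur at site 7 (U→G), site 11 (G→U), site 17 (G→A), site 18 (U→C), site 23 (U→A), site 24 (U→C), site 28 (C→U), site 29 (G→C), site 32 (A→C), site 33 (U→A), site 34 (C→U), site 36 (C→G), site 38 (G→A), site 40 (A→C), site 44 (U→C), site 45 (A→G), site 46 (A→U), site 47 (G→U), site 48 (G→A).
There are 19 differences over 48 sites, so p = 19/48 = 0.3958.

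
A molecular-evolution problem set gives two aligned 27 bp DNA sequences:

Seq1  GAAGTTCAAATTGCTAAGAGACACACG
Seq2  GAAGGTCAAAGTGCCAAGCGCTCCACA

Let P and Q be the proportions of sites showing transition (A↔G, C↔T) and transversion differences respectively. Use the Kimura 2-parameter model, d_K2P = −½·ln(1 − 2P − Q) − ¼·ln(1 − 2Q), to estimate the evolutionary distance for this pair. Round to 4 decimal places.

0.3773

Mismatches occur at site 5 (T→G, transversion), site 11 (T→G, transversion), site 15 (T→C, transition), site 19 (A→C, transversion), site 21 (A→C, transversion), site 22 (C→T, transition), site 23 (A→C, transversion), site 27 (G→A, transition).
Of the 8 differences, 3 transitions and 5 transversions over 27 sites: P = 3/27 = 0.111111, Q = 5/27 = 0.185185.
d = −0.5·ln(0.592593) − 0.25·ln(0.629630) = −0.5·(-0.523247) − 0.25·(-0.462623) = 0.3773.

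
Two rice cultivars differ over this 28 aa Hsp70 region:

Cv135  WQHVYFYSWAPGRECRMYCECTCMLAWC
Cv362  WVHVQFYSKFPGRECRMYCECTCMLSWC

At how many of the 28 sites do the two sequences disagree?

The sequences differ at positions 2 (Q/V), 5 (Y/Q), 9 (W/K), 10 (A/F), 26 (A/S).
That gives 5 mismatches out of 28 aligned sites, so the Hamming distance is 5.

5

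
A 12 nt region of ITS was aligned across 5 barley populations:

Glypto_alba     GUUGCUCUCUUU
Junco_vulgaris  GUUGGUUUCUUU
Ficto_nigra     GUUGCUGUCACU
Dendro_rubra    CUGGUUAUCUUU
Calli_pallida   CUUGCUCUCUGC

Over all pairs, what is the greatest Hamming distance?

Pairwise Hamming distances:
  Glypto_alba vs Junco_vulgaris: 2
  Glypto_alba vs Ficto_nigra: 3
  Glypto_alba vs Dendro_rubra: 4
  Glypto_alba vs Calli_pallida: 3
  Junco_vulgaris vs Ficto_nigra: 4
  Junco_vulgaris vs Dendro_rubra: 4
  Junco_vulgaris vs Calli_pallida: 5
  Ficto_nigra vs Dendro_rubra: 6
  Ficto_nigra vs Calli_pallida: 5
  Dendro_rubra vs Calli_pallida: 5
The largest is 6, between Ficto_nigra and Dendro_rubra.

6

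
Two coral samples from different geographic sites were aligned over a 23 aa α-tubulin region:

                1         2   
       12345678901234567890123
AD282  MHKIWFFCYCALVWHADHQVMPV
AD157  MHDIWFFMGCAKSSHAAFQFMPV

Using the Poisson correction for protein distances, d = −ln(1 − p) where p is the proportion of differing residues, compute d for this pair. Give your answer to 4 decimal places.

0.4964

Differing sites — 3:K/D; 8:C/M; 9:Y/G; 12:L/K; 13:V/S; 14:W/S; 17:D/A; 18:H/F; 20:V/F.
p = 9/23 = 0.391304.
d = −ln(1 − 0.391304) = −ln(0.608696) = 0.4964.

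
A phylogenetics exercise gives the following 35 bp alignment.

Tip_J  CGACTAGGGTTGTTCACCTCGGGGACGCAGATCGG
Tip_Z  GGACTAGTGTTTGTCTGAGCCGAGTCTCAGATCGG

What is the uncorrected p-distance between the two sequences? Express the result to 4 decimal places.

The sequences differ at positions 1 (C/G), 8 (G/T), 12 (G/T), 13 (T/G), 16 (A/T), 17 (C/G), 18 (C/A), 19 (T/G), 21 (G/C), 23 (G/A), 25 (A/T), 27 (G/T).
There are 12 differences over 35 sites, so p = 12/35 = 0.3429.

0.3429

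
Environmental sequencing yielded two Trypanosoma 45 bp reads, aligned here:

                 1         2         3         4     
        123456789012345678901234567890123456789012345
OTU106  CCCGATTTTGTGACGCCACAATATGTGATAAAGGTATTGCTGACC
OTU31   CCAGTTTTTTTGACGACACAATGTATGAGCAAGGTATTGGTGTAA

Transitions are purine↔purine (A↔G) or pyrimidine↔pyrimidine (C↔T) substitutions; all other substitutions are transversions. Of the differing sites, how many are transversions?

Differing sites — 3:C/A (Tv); 5:A/T (Tv); 10:G/T (Tv); 16:C/A (Tv); 23:A/G (Ti); 25:G/A (Ti); 29:T/G (Tv); 30:A/C (Tv); 40:C/G (Tv); 43:A/T (Tv); 44:C/A (Tv); 45:C/A (Tv).
Of the 12 differences, 2 transitions and 10 transversions, so the answer is 10.

10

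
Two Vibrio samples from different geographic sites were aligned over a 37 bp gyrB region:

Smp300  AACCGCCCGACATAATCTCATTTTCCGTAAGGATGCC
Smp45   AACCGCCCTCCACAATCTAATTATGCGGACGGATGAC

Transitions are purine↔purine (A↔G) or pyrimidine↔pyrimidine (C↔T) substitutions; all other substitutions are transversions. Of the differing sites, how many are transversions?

8

Differing sites — 9:G/T (Tv); 10:A/C (Tv); 13:T/C (Ti); 19:C/A (Tv); 23:T/A (Tv); 25:C/G (Tv); 28:T/G (Tv); 30:A/C (Tv); 36:C/A (Tv).
Of the 9 differences, 1 transition and 8 transversions, so the answer is 8.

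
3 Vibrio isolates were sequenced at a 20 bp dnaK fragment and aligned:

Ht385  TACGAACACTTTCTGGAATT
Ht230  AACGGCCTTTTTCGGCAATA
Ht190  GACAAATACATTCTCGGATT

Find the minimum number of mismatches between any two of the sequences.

Pairwise Hamming distances:
  Ht385 vs Ht230: 8
  Ht385 vs Ht190: 6
  Ht230 vs Ht190: 13
The smallest is 6, between Ht385 and Ht190.

6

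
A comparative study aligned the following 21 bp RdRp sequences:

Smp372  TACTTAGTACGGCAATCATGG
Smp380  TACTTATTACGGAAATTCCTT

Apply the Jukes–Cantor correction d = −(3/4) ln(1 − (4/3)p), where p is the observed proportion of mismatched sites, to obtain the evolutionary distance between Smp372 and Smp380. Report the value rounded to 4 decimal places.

0.4408

The sequences differ at positions 7 (G/T), 13 (C/A), 17 (C/T), 18 (A/C), 19 (T/C), 20 (G/T), 21 (G/T).
p = 7/21 = 0.333333.
d = −0.75 · ln(1 − (4/3)·0.333333) = −0.75 · ln(0.555556) = −0.75 · (-0.587786) = 0.4408.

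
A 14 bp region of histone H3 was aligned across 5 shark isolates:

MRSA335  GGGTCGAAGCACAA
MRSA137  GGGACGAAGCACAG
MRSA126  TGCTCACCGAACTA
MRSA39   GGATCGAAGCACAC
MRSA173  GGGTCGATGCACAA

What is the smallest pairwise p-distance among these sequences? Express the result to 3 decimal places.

Pairwise Hamming distances:
  MRSA335 vs MRSA137: 2
  MRSA335 vs MRSA126: 7
  MRSA335 vs MRSA39: 2
  MRSA335 vs MRSA173: 1
  MRSA137 vs MRSA126: 9
  MRSA137 vs MRSA39: 3
  MRSA137 vs MRSA173: 3
  MRSA126 vs MRSA39: 8
  MRSA126 vs MRSA173: 7
  MRSA39 vs MRSA173: 3
The smallest is 1 mismatch, between MRSA335 and MRSA173; p = 1/14 = 0.071.

0.071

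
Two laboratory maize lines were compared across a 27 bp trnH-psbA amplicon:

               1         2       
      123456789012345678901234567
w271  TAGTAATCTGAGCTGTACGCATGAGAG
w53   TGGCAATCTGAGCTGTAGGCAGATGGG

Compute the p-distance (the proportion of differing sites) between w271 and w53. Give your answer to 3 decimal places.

0.259

The sequences differ at positions 2 (A/G), 4 (T/C), 18 (C/G), 22 (T/G), 23 (G/A), 24 (A/T), 26 (A/G).
There are 7 differences over 27 sites, so p = 7/27 = 0.259.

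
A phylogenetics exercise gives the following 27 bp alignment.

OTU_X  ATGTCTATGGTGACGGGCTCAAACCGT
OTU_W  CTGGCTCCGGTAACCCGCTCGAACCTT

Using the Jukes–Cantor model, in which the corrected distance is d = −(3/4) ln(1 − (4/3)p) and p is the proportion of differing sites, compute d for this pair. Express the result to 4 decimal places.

The sequences differ at positions 1 (A/C), 4 (T/G), 7 (A/C), 8 (T/C), 12 (G/A), 15 (G/C), 16 (G/C), 21 (A/G), 26 (G/T).
p = 9/27 = 0.333333.
d = −0.75 · ln(1 − (4/3)·0.333333) = −0.75 · ln(0.555556) = −0.75 · (-0.587786) = 0.4408.

0.4408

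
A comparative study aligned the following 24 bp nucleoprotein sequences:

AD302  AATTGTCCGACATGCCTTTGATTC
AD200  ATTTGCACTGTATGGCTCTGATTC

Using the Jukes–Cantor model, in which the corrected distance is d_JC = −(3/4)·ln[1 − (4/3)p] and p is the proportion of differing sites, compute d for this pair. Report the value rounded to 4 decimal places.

Mismatches occur at site 2 (A/T), site 6 (T/C), site 7 (C/A), site 9 (G/T), site 10 (A/G), site 11 (C/T), site 15 (C/G), site 18 (T/C).
p = 8/24 = 0.333333.
d = −0.75 · ln(1 − (4/3)·0.333333) = −0.75 · ln(0.555556) = −0.75 · (-0.587786) = 0.4408.

0.4408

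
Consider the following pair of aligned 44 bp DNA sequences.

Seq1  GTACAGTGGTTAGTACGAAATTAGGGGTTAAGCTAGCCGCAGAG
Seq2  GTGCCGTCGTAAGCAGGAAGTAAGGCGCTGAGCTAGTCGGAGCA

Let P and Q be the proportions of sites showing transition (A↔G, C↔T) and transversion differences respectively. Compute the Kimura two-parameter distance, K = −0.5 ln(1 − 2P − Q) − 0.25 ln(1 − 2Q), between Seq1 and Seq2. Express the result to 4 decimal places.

0.4596

Mismatches occur at site 3 (A↔G, transition), site 5 (A↔C, transversion), site 8 (G↔C, transversion), site 11 (T↔A, transversion), site 14 (T↔C, transition), site 16 (C↔G, transversion), site 20 (A↔G, transition), site 22 (T↔A, transversion), site 26 (G↔C, transversion), site 28 (T↔C, transition), site 30 (A↔G, transition), site 37 (C↔T, transition), site 40 (C↔G, transversion), site 43 (A↔C, transversion), site 44 (G↔A, transition).
Of the 15 differences, 7 transitions and 8 transversions over 44 sites: P = 7/44 = 0.159091, Q = 8/44 = 0.181818.
d = −0.5·ln(0.500000) − 0.25·ln(0.636364) = −0.5·(-0.693147) − 0.25·(-0.451985) = 0.4596.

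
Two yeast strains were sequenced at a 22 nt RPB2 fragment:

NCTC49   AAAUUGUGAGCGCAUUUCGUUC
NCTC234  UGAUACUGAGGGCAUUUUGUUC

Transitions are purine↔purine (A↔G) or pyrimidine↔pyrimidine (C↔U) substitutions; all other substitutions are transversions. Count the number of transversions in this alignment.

4

The sequences differ at positions 1 (A/U, transversion), 2 (A/G, transition), 5 (U/A, transversion), 6 (G/C, transversion), 11 (C/G, transversion), 18 (C/U, transition).
Of the 6 differences, 2 transitions and 4 transversions, so the answer is 4.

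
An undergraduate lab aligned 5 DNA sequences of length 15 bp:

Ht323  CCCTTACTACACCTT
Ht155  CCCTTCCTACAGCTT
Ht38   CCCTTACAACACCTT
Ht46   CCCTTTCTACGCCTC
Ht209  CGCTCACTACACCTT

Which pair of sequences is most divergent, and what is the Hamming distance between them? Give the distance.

Pairwise Hamming distances:
  Ht323 vs Ht155: 2
  Ht323 vs Ht38: 1
  Ht323 vs Ht46: 3
  Ht323 vs Ht209: 2
  Ht155 vs Ht38: 3
  Ht155 vs Ht46: 4
  Ht155 vs Ht209: 4
  Ht38 vs Ht46: 4
  Ht38 vs Ht209: 3
  Ht46 vs Ht209: 5
The largest is 5, between Ht46 and Ht209.

5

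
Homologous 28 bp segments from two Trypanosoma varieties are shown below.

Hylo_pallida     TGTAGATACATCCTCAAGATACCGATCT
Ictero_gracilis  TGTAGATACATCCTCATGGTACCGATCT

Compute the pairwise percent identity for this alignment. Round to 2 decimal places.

The sequences differ at positions 17 (A/T), 19 (A/G).
26 of the 28 sites match, so the percent identity is 26/28 × 100 = 92.86%.

92.86%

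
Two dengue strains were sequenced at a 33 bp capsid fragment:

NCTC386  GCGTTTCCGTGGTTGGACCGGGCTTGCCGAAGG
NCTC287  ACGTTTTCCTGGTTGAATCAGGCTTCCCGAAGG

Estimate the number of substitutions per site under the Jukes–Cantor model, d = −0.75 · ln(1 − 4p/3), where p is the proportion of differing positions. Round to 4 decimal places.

0.2493

Differing sites — 1:G/A; 7:C/T; 9:G/C; 16:G/A; 18:C/T; 20:G/A; 26:G/C.
p = 7/33 = 0.212121.
d = −0.75 · ln(1 − (4/3)·0.212121) = −0.75 · ln(0.717172) = −0.75 · (-0.332440) = 0.2493.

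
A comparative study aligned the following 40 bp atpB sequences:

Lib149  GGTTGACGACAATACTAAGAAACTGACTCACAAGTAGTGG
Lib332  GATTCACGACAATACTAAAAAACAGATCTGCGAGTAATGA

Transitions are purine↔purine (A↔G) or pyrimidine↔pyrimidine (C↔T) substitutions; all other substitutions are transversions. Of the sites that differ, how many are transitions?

Differing sites — 2:G/A (Ti); 5:G/C (Tv); 19:G/A (Ti); 24:T/A (Tv); 27:C/T (Ti); 28:T/C (Ti); 29:C/T (Ti); 30:A/G (Ti); 32:A/G (Ti); 37:G/A (Ti); 40:G/A (Ti).
Of the 11 differences, 9 transitions and 2 transversions, so the answer is 9.

9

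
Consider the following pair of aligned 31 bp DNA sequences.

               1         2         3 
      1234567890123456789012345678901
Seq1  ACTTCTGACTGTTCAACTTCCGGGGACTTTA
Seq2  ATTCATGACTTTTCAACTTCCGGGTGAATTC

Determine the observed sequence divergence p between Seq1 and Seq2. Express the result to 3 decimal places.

The sequences differ at positions 2 (C/T), 4 (T/C), 5 (C/A), 11 (G/T), 25 (G/T), 26 (A/G), 27 (C/A), 28 (T/A), 31 (A/C).
There are 9 differences over 31 sites, so p = 9/31 = 0.290.

0.290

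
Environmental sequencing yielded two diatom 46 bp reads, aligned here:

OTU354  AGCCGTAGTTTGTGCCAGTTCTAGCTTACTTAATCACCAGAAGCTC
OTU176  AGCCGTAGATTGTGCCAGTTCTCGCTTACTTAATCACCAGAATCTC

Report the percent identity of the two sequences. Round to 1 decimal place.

93.5%

Mismatches occur at site 9 (T/A), site 23 (A/C), site 43 (G/T).
43 of the 46 sites match, so the percent identity is 43/46 × 100 = 93.5%.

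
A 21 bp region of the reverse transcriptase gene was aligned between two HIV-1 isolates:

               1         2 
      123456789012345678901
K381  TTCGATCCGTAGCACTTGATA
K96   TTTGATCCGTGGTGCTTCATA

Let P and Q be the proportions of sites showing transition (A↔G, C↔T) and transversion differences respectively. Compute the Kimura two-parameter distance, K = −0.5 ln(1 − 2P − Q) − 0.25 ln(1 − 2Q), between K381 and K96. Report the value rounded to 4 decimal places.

Differing sites — 3:C/T (Ti); 11:A/G (Ti); 13:C/T (Ti); 14:A/G (Ti); 18:G/C (Tv).
Of the 5 differences, 4 transitions and 1 transversion over 21 sites: P = 4/21 = 0.190476, Q = 1/21 = 0.047619.
d = −0.5·ln(0.571429) − 0.25·ln(0.904762) = −0.5·(-0.559615) − 0.25·(-0.100083) = 0.3048.

0.3048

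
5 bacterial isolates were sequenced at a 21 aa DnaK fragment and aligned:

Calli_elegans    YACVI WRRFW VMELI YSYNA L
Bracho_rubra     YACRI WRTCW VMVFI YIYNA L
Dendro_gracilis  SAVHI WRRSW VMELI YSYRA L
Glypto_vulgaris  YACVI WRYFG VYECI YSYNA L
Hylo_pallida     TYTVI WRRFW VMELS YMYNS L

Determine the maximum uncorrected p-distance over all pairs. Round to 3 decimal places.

Pairwise Hamming distances:
  Calli_elegans vs Bracho_rubra: 6
  Calli_elegans vs Dendro_gracilis: 5
  Calli_elegans vs Glypto_vulgaris: 4
  Calli_elegans vs Hylo_pallida: 6
  Bracho_rubra vs Dendro_gracilis: 9
  Bracho_rubra vs Glypto_vulgaris: 8
  Bracho_rubra vs Hylo_pallida: 11
  Dendro_gracilis vs Glypto_vulgaris: 9
  Dendro_gracilis vs Hylo_pallida: 9
  Glypto_vulgaris vs Hylo_pallida: 10
The largest is 11 mismatches, between Bracho_rubra and Hylo_pallida; p = 11/21 = 0.524.

0.524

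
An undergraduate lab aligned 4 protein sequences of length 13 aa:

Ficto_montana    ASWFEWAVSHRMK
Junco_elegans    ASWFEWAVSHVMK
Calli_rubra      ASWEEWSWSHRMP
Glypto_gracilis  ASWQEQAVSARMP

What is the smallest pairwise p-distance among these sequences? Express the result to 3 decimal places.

Pairwise Hamming distances:
  Ficto_montana vs Junco_elegans: 1
  Ficto_montana vs Calli_rubra: 4
  Ficto_montana vs Glypto_gracilis: 4
  Junco_elegans vs Calli_rubra: 5
  Junco_elegans vs Glypto_gracilis: 5
  Calli_rubra vs Glypto_gracilis: 5
The smallest is 1 mismatch, between Ficto_montana and Junco_elegans; p = 1/13 = 0.077.

0.077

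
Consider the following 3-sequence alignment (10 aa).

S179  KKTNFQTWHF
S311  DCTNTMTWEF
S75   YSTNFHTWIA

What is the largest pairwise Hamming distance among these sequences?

6

Pairwise Hamming distances:
  S179 vs S311: 5
  S179 vs S75: 5
  S311 vs S75: 6
The largest is 6, between S311 and S75.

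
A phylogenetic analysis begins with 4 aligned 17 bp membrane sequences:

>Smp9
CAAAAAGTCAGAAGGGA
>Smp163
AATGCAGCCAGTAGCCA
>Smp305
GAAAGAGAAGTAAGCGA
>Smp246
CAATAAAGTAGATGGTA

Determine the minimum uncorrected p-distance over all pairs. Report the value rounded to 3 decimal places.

0.353

Pairwise Hamming distances:
  Smp9 vs Smp163: 8
  Smp9 vs Smp305: 7
  Smp9 vs Smp246: 6
  Smp163 vs Smp305: 10
  Smp163 vs Smp246: 11
  Smp305 vs Smp246: 11
The smallest is 6 mismatches, between Smp9 and Smp246; p = 6/17 = 0.353.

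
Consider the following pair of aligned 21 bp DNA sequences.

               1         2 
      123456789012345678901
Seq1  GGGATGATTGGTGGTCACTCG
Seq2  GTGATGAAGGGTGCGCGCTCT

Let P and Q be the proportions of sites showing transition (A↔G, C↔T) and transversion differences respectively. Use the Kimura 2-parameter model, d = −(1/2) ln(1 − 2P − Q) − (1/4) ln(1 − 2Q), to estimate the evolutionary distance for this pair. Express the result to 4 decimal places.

0.4516

The sequences differ at positions 2 (G/T, transversion), 8 (T/A, transversion), 9 (T/G, transversion), 14 (G/C, transversion), 15 (T/G, transversion), 17 (A/G, transition), 21 (G/T, transversion).
Of the 7 differences, 1 transition and 6 transversions over 21 sites: P = 1/21 = 0.047619, Q = 6/21 = 0.285714.
d = −0.5·ln(0.619048) − 0.25·ln(0.428572) = −0.5·(-0.479572) − 0.25·(-0.847297) = 0.4516.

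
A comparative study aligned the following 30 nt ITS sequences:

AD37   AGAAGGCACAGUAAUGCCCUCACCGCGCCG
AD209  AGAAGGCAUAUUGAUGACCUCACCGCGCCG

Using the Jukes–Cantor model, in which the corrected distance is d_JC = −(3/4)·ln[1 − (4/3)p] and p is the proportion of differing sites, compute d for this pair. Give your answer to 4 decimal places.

Differing sites — 9:C/U; 11:G/U; 13:A/G; 17:C/A.
p = 4/30 = 0.133333.
d = −0.75 · ln(1 − (4/3)·0.133333) = −0.75 · ln(0.822223) = −0.75 · (-0.195744) = 0.1468.

0.1468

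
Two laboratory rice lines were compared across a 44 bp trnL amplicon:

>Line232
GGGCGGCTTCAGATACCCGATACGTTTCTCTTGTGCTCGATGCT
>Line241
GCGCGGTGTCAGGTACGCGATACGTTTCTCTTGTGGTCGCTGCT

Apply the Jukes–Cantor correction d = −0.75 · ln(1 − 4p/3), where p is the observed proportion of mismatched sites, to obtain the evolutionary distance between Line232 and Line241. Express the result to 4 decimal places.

0.1788

Mismatches occur at site 2 (G↔C), site 7 (C↔T), site 8 (T↔G), site 13 (A↔G), site 17 (C↔G), site 36 (C↔G), site 40 (A↔C).
p = 7/44 = 0.159091.
d = −0.75 · ln(1 − (4/3)·0.159091) = −0.75 · ln(0.787879) = −0.75 · (-0.238411) = 0.1788.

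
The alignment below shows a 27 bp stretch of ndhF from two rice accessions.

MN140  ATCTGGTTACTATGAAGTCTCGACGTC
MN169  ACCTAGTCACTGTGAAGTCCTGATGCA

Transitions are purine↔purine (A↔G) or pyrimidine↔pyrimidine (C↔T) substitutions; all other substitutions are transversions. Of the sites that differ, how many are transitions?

8

The sequences differ at positions 2 (T/C, transition), 5 (G/A, transition), 8 (T/C, transition), 12 (A/G, transition), 20 (T/C, transition), 21 (C/T, transition), 24 (C/T, transition), 26 (T/C, transition), 27 (C/A, transversion).
Of the 9 differences, 8 transitions and 1 transversion, so the answer is 8.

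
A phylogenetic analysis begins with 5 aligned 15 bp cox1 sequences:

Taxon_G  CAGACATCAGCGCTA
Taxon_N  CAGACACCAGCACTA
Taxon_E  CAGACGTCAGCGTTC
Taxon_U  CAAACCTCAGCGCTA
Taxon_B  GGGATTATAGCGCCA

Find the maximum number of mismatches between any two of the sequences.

9

Pairwise Hamming distances:
  Taxon_G vs Taxon_N: 2
  Taxon_G vs Taxon_E: 3
  Taxon_G vs Taxon_U: 2
  Taxon_G vs Taxon_B: 7
  Taxon_N vs Taxon_E: 5
  Taxon_N vs Taxon_U: 4
  Taxon_N vs Taxon_B: 8
  Taxon_E vs Taxon_U: 4
  Taxon_E vs Taxon_B: 9
  Taxon_U vs Taxon_B: 8
The largest is 9, between Taxon_E and Taxon_B.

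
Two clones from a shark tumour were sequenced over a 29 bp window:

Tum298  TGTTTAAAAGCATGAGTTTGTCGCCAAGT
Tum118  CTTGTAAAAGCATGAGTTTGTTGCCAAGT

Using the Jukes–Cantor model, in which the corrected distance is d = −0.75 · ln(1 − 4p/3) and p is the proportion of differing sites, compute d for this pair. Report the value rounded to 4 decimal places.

0.1524

Differing sites — 1:T/C; 2:G/T; 4:T/G; 22:C/T.
p = 4/29 = 0.137931.
d = −0.75 · ln(1 − (4/3)·0.137931) = −0.75 · ln(0.816092) = −0.75 · (-0.203228) = 0.1524.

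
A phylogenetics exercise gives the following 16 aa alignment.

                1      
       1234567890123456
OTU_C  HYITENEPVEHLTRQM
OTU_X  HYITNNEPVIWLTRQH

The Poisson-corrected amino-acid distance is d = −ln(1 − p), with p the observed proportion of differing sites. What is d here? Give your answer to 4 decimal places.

Mismatches occur at site 5 (E→N), site 10 (E→I), site 11 (H→W), site 16 (M→H).
p = 4/16 = 0.250000.
d = −ln(1 − 0.250000) = −ln(0.750000) = 0.2877.

0.2877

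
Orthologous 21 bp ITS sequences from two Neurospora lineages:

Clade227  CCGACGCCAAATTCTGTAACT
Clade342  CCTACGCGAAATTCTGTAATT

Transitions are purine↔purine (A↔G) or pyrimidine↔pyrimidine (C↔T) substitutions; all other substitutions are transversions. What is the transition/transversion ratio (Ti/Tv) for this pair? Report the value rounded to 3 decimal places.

0.500

Mismatches occur at site 3 (G↔T, transversion), site 8 (C↔G, transversion), site 20 (C↔T, transition).
Of the 3 differences, 1 transition and 2 transversions, so Ti/Tv = 1/2 = 0.500.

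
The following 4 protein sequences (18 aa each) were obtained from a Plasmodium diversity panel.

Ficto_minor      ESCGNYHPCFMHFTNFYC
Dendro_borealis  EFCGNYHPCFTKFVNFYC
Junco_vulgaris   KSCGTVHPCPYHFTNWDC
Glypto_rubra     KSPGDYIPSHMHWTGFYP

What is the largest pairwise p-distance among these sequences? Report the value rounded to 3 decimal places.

Pairwise Hamming distances:
  Ficto_minor vs Dendro_borealis: 4
  Ficto_minor vs Junco_vulgaris: 7
  Ficto_minor vs Glypto_rubra: 9
  Dendro_borealis vs Junco_vulgaris: 10
  Dendro_borealis vs Glypto_rubra: 13
  Junco_vulgaris vs Glypto_rubra: 12
The largest is 13 mismatches, between Dendro_borealis and Glypto_rubra; p = 13/18 = 0.722.

0.722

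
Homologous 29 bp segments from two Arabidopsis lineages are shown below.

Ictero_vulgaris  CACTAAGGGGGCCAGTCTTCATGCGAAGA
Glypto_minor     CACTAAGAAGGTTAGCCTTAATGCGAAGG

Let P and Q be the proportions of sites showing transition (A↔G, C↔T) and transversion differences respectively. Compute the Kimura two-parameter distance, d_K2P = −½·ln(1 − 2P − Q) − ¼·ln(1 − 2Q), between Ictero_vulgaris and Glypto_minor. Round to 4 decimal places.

The sequences differ at positions 8 (G/A, transition), 9 (G/A, transition), 12 (C/T, transition), 13 (C/T, transition), 16 (T/C, transition), 20 (C/A, transversion), 29 (A/G, transition).
Of the 7 differences, 6 transitions and 1 transversion over 29 sites: P = 6/29 = 0.206897, Q = 1/29 = 0.034483.
d = −0.5·ln(0.551723) − 0.25·ln(0.931034) = −0.5·(-0.594709) − 0.25·(-0.071459) = 0.3152.

0.3152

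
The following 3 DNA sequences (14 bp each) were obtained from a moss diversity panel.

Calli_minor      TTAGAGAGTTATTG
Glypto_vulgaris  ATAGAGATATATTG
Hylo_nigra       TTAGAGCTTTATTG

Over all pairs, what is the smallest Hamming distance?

2

Pairwise Hamming distances:
  Calli_minor vs Glypto_vulgaris: 3
  Calli_minor vs Hylo_nigra: 2
  Glypto_vulgaris vs Hylo_nigra: 3
The smallest is 2, between Calli_minor and Hylo_nigra.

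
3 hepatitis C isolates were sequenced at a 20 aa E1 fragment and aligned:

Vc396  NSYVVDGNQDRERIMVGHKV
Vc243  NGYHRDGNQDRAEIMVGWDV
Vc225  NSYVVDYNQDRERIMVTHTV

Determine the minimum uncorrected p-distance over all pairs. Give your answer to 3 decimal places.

0.150

Pairwise Hamming distances:
  Vc396 vs Vc243: 7
  Vc396 vs Vc225: 3
  Vc243 vs Vc225: 9
The smallest is 3 mismatches, between Vc396 and Vc225; p = 3/20 = 0.150.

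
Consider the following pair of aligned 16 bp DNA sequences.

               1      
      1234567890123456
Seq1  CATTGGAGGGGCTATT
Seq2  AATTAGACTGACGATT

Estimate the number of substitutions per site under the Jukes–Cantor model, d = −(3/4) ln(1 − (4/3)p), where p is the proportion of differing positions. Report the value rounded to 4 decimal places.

0.5199

Differing sites — 1:C/A; 5:G/A; 8:G/C; 9:G/T; 11:G/A; 13:T/G.
p = 6/16 = 0.375000.
d = −0.75 · ln(1 − (4/3)·0.375000) = −0.75 · ln(0.500000) = −0.75 · (-0.693147) = 0.5199.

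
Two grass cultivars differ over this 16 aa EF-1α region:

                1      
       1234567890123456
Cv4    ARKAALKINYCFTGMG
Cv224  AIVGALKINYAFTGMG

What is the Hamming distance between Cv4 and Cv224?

Differing sites — 2:R/I; 3:K/V; 4:A/G; 11:C/A.
That gives 4 mismatches out of 16 aligned sites, so the Hamming distance is 4.

4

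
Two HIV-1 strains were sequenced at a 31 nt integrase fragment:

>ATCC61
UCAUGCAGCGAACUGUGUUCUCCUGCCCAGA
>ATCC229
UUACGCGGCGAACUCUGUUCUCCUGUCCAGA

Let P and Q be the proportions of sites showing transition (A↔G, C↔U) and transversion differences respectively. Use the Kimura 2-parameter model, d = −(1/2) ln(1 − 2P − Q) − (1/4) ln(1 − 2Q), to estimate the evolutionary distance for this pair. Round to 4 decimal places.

0.1881

Mismatches occur at site 2 (C↔U, transition), site 4 (U↔C, transition), site 7 (A↔G, transition), site 15 (G↔C, transversion), site 26 (C↔U, transition).
Of the 5 differences, 4 transitions and 1 transversion over 31 sites: P = 4/31 = 0.129032, Q = 1/31 = 0.032258.
d = −0.5·ln(0.709678) − 0.25·ln(0.935484) = −0.5·(-0.342944) − 0.25·(-0.066691) = 0.1881.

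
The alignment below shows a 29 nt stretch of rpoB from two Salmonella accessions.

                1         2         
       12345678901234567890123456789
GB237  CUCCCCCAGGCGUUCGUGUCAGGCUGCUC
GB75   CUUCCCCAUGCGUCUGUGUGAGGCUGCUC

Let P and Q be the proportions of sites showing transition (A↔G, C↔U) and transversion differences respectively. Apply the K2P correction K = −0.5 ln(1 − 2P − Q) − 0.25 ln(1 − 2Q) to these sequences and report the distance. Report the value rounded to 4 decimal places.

0.1985

Differing sites — 3:C/U (Ti); 9:G/U (Tv); 14:U/C (Ti); 15:C/U (Ti); 20:C/G (Tv).
Of the 5 differences, 3 transitions and 2 transversions over 29 sites: P = 3/29 = 0.103448, Q = 2/29 = 0.068966.
d = −0.5·ln(0.724138) − 0.25·ln(0.862068) = −0.5·(-0.322773) − 0.25·(-0.148421) = 0.1985.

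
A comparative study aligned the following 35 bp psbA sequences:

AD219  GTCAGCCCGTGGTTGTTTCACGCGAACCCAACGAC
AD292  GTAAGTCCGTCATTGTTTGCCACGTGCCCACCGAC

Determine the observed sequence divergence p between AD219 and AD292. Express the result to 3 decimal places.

0.286

The sequences differ at positions 3 (C/A), 6 (C/T), 11 (G/C), 12 (G/A), 19 (C/G), 20 (A/C), 22 (G/A), 25 (A/T), 26 (A/G), 31 (A/C).
There are 10 differences over 35 sites, so p = 10/35 = 0.286.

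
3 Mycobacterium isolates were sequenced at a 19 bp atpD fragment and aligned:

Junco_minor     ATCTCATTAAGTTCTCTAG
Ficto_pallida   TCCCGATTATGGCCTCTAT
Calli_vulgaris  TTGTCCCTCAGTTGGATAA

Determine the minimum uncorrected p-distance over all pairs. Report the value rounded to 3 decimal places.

Pairwise Hamming distances:
  Junco_minor vs Ficto_pallida: 8
  Junco_minor vs Calli_vulgaris: 9
  Ficto_pallida vs Calli_vulgaris: 14
The smallest is 8 mismatches, between Junco_minor and Ficto_pallida; p = 8/19 = 0.421.

0.421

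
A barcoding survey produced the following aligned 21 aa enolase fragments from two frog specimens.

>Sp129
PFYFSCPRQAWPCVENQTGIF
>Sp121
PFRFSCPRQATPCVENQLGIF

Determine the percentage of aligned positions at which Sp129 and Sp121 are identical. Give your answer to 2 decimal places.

85.71%

Mismatches occur at site 3 (Y/R), site 11 (W/T), site 18 (T/L).
18 of the 21 sites match, so the percent identity is 18/21 × 100 = 85.71%.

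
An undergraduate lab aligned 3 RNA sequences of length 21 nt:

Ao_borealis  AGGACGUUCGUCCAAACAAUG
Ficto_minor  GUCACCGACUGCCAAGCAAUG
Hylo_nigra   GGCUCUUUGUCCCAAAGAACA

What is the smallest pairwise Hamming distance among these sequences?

9

Pairwise Hamming distances:
  Ao_borealis vs Ficto_minor: 9
  Ao_borealis vs Hylo_nigra: 10
  Ficto_minor vs Hylo_nigra: 11
The smallest is 9, between Ao_borealis and Ficto_minor.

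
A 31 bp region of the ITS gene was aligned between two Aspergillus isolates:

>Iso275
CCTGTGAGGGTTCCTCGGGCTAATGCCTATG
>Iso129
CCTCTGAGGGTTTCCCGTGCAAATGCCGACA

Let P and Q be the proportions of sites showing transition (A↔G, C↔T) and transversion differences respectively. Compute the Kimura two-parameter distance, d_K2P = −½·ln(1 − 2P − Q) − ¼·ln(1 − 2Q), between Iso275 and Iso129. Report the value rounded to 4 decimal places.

The sequences differ at positions 4 (G/C, transversion), 13 (C/T, transition), 15 (T/C, transition), 18 (G/T, transversion), 21 (T/A, transversion), 28 (T/G, transversion), 30 (T/C, transition), 31 (G/A, transition).
Of the 8 differences, 4 transitions and 4 transversions over 31 sites: P = 4/31 = 0.129032, Q = 4/31 = 0.129032.
d = −0.5·ln(0.612904) − 0.25·ln(0.741936) = −0.5·(-0.489547) − 0.25·(-0.298492) = 0.3194.

0.3194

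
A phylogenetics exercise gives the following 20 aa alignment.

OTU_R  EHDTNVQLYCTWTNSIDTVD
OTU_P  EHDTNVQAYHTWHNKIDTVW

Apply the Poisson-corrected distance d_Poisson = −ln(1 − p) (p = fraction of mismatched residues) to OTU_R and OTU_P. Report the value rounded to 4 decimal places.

Differing sites — 8:L/A; 10:C/H; 13:T/H; 15:S/K; 20:D/W.
p = 5/20 = 0.250000.
d = −ln(1 − 0.250000) = −ln(0.750000) = 0.2877.

0.2877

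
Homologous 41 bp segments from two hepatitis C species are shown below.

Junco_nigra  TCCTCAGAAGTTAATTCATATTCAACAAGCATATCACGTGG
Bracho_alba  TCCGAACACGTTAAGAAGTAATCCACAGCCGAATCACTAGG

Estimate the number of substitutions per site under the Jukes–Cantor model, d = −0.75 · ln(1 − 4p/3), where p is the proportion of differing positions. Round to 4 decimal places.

Mismatches occur at site 4 (T→G), site 5 (C→A), site 7 (G→C), site 9 (A→C), site 15 (T→G), site 16 (T→A), site 17 (C→A), site 18 (A→G), site 21 (T→A), site 24 (A→C), site 28 (A→G), site 29 (G→C), site 31 (A→G), site 32 (T→A), site 38 (G→T), site 39 (T→A).
p = 16/41 = 0.390244.
d = −0.75 · ln(1 − (4/3)·0.390244) = −0.75 · ln(0.479675) = −0.75 · (-0.734646) = 0.5510.

0.5510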